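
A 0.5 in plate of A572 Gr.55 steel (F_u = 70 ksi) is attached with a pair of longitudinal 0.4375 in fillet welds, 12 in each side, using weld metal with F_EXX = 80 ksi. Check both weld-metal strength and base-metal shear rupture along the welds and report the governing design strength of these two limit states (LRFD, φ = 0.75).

t_e = 0.707 × 0.4375 = 0.3093 in; L = 24 in.
Weld metal: φR_n = 0.75 × 0.6 × 80 × 0.3093 × 24 = 267.2 kips.
Base metal (shear rupture): φR_n = 0.75 × 0.6 × 70 × 0.5 × 24 = 378 kips.
Governing: weld metal.

φR_n ≈ 267 kips (weld metal governs)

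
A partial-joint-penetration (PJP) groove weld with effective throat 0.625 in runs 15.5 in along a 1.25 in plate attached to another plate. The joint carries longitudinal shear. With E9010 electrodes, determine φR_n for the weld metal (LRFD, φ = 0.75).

E90XX → F_EXX = 90 ksi.
Effective throat (given) t_e = 0.625 in.
A_we = 0.625 × 15.5 = 9.688 in².
F_nw = 0.6 F_EXX = 54 ksi.
φR_n = 0.75 × 54 × 9.688 = 392.3 kips.

φR_n ≈ 392 kips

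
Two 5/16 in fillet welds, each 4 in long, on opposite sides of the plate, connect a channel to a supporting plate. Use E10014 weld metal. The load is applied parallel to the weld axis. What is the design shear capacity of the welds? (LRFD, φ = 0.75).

E100XX → F_EXX = 100 ksi.
Effective throat t_e = 0.707 × 0.3125 = 0.2209 in.
Total length L = 8 in; A_we = 0.2209 × 8 = 1.767 in².
F_nw = 0.6 F_EXX = 0.6 × 100 = 60 ksi.
φR_n = 0.75 × 60 × 1.767 = 79.54 kip.

φR_n ≈ 79.5 kip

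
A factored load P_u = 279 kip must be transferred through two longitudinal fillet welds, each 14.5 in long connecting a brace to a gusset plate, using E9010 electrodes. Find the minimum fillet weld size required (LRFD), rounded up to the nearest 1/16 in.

w = 3/8 in

E90XX → F_EXX = 90 ksi.
Total weld length L = 29 in.
Required throat t_e = P_u / (φ × 0.6 F_EXX × L) = 279 / (0.75 × 0.6 × 90 × 29) = 0.2375 in.
Required leg w = t_e / 0.707 = 0.336 in → use 3/8 in.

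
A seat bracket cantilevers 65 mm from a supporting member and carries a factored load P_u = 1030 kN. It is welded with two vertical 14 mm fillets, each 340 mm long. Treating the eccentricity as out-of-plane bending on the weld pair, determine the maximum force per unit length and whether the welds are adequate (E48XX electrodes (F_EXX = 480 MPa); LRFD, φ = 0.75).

f_max ≈ 2310 N/mm; NOT adequate

L_w = 2 × 340 = 680 mm; section modulus (unit throat) S = 2 × L²/6 = 38530 mm².
Direct shear f_v = P/L_w = 1030×10³/680 = 1515 N/mm.
Moment M = P × e = 1030×10³ × 65 = 66950000 N·mm; bending f_b = M/S = 1737 N/mm.
f_max = √(f_v² + f_b²) = √(1515² + 1737²) = 2305 N/mm.
φr_n = 0.75 × 0.6 × 480 × (0.707 × 14) = 2138 N/mm → NOT adequate.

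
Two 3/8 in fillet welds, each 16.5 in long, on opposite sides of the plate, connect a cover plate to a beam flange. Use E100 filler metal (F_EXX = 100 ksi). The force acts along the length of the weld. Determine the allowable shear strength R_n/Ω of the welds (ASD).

R_n/Ω ≈ 262 kips

Effective throat t_e = 0.707 × 0.375 = 0.2651 in.
Total length L = 33 in; A_we = 0.2651 × 33 = 8.749 in².
F_nw = 0.6 F_EXX = 0.6 × 100 = 60 ksi.
R_n = 60 × 8.749 = 524.9 kips; R_n/Ω = 524.9/2.0 = 262.5 kips.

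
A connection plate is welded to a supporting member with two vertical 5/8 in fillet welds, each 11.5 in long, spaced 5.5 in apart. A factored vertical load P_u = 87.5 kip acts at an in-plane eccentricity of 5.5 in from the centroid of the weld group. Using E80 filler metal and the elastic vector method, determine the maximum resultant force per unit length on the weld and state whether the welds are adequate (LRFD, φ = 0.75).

f_max ≈ 9.46 kip/in; adequate

E80XX → F_EXX = 80 ksi.
Total weld length L_w = 23 in. Treat welds as unit-width lines.
Polar moment about centroid: J = 2[d³/12 + d(b/2)²] = 2[11.5³/12 + 11.5×2.75²] = 427.4 in³.
Direct shear f_v = P/L_w = 87.5 / 23 = 3.804 kip/in (vertical).
Torsion M = P·e = 87.5 × 5.5 = 481.25 kip·in.
Critical point at (x, y) = (2.75, 5.75) from centroid. f_tx = M·y/J = 6.474 kip/in; f_ty = M·x/J = 3.096 kip/in.
Resultant f_max = √[f_tx² + (f_v + f_ty)²] = √[6.474² + (3.804 + 3.096)²] = 9.462 kip/in.
Capacity per unit length: φr_n = 0.75 × 0.6 × 80 × (0.707 × 0.625) = 15.91 kip/in.
9.462 ≤ 15.91 → adequate.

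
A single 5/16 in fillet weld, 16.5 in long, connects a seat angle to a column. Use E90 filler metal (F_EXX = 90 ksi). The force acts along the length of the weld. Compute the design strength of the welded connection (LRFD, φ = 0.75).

φR_n ≈ 148 kip

Effective throat t_e = 0.707 × 0.3125 = 0.2209 in.
Total length L = 16.5 in; A_we = 0.2209 × 16.5 = 3.645 in².
F_nw = 0.6 F_EXX = 0.6 × 90 = 54 ksi.
φR_n = 0.75 × 54 × 3.645 = 147.6 kip.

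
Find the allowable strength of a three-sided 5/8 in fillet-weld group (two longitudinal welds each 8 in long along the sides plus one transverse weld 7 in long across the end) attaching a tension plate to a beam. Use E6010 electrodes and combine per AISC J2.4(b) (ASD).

R_n/Ω ≈ 192 kips

E60XX → F_EXX = 60 ksi.
t_e = 0.707 × 0.625 = 0.4419 in.
R_nwl = 0.6 × 60 × 0.4419 × 16 = 254.5 kips (longitudinal, 2 welds).
R_nwt = 0.6 × 60 × 0.4419 × 7 = 111.4 kips (transverse, base value).
(i) R_nwl + R_nwt = 365.9 kips; (ii) 0.85 R_nwl + 1.5 R_nwt = 383.4 kips.
R_n = max = 383.4 kips [governs: (ii)]; R_n/Ω = 191.7 kips.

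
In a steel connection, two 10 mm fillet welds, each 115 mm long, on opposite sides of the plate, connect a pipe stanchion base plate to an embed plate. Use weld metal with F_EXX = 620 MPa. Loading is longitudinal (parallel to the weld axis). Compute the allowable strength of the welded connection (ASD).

R_n/Ω ≈ 302 kN

Effective throat t_e = 0.707 × 10 = 7.07 mm.
Total length L = 230 mm; A_we = 7.07 × 230 = 1626 mm².
F_nw = 0.6 F_EXX = 0.6 × 620 = 372 MPa.
R_n = 372 × 1626 × 10⁻³ = 604.9 kN; R_n/Ω = 604.9/2.0 = 302.5 kN.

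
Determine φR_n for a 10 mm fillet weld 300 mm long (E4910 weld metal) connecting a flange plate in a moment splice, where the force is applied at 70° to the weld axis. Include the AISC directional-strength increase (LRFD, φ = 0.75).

E49XX → F_EXX = 490 MPa.
t_e = 0.707 × 10 = 7.07 mm; A_we = 7.07 × 300 = 2121 mm².
Directional factor: 1.0 + 0.5 sin^1.5(70°) = 1.455.
F_nw = 0.6 × 490 × 1.455 = 427.9 MPa.
φR_n = 0.75 × 427.9 × 2121 × 10⁻³ = 680.7 kN.

φR_n ≈ 681 kN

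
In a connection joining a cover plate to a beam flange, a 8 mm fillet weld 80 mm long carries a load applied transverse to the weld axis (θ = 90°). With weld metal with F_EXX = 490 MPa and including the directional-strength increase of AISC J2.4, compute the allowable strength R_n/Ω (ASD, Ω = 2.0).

t_e = 0.707 × 8 = 5.656 mm; A_we = 5.656 × 80 = 452.5 mm².
Directional factor: 1.0 + 0.5 sin^1.5(90°) = 1.5.
F_nw = 0.6 × 490 × 1.5 = 441 MPa.
R_n/Ω = (441 × 452.5) / 2.0 × 10⁻³ = 99.77 kN.

R_n/Ω ≈ 99.8 kN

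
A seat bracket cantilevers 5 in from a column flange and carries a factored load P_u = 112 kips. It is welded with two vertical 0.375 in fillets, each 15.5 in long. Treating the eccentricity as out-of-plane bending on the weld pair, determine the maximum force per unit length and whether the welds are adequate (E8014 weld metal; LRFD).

f_max ≈ 7.87 kip/in; adequate

E80XX → F_EXX = 80 ksi.
L_w = 2 × 15.5 = 31 in; section modulus (unit throat) S = 2 × L²/6 = 80.08 in².
Direct shear f_v = P/L_w = 112/31 = 3.613 kip/in.
Moment M = P × e = 112 × 5 = 560 kip·in; bending f_b = M/S = 6.993 kip/in.
f_max = √(f_v² + f_b²) = √(3.613² + 6.993²) = 7.871 kip/in.
φr_n = 0.75 × 0.6 × 80 × (0.707 × 0.375) = 9.544 kip/in → adequate.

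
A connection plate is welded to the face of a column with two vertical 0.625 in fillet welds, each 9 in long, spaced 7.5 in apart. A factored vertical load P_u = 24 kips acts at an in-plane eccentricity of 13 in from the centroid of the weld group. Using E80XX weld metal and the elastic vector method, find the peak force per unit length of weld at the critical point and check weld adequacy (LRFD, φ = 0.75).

f_max ≈ 5.82 kip/in; adequate

E80XX → F_EXX = 80 ksi.
Total weld length L_w = 18 in. Treat welds as unit-width lines.
Polar moment about centroid: J = 2[d³/12 + d(b/2)²] = 2[9³/12 + 9×3.75²] = 374.6 in³.
Direct shear f_v = P/L_w = 24 / 18 = 1.333 kip/in (vertical).
Torsion M = P·e = 24 × 13 = 312 kip·in.
Critical point at (x, y) = (3.75, 4.5) from centroid. f_tx = M·y/J = 3.748 kip/in; f_ty = M·x/J = 3.123 kip/in.
Resultant f_max = √[f_tx² + (f_v + f_ty)²] = √[3.748² + (1.333 + 3.123)²] = 5.823 kip/in.
Capacity per unit length: φr_n = 0.75 × 0.6 × 80 × (0.707 × 0.625) = 15.91 kip/in.
5.823 ≤ 15.91 → adequate.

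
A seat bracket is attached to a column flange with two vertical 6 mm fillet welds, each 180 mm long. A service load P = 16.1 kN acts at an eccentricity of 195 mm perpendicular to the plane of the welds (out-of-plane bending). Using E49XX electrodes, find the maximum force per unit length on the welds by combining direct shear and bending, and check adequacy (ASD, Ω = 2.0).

E49XX → F_EXX = 490 MPa.
L_w = 2 × 180 = 360 mm; section modulus (unit throat) S = 2 × L²/6 = 10800 mm².
Direct shear f_v = P/L_w = 16.1×10³/360 = 44.72 N/mm.
Moment M = P × e = 16.1×10³ × 195 = 3139500 N·mm; bending f_b = M/S = 290.7 N/mm.
f_max = √(f_v² + f_b²) = √(44.72² + 290.7²) = 294.1 N/mm.
r_n/Ω = (1/2.0) × 0.6 × 490 × (0.707 × 6) = 623.6 N/mm → adequate.

f_max ≈ 294 N/mm; adequate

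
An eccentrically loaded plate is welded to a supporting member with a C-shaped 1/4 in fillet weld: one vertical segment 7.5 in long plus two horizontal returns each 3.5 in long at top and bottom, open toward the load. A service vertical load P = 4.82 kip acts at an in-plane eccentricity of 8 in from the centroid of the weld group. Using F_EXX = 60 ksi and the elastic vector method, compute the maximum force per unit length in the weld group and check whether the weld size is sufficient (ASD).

Total weld length L_w = 14.5 in. Treat welds as unit-width lines.
Centroid: x̄ = 2×3.5×1.75 / 14.5 = 0.8448 in from the vertical weld.
Polar moment about centroid: J = I_x + I_y = [7.5³/12 + 2×3.5×3.75²] + [7.5×0.8448² + 2(3.5³/12 + 3.5×0.9052²)] = 151.8 in³.
Direct shear f_v = P/L_w = 4.82 / 14.5 = 0.3324 kip/in (vertical).
Torsion M = P·e = 4.82 × 8 = 38.56 kip·in.
Critical point at (x, y) = (2.655, 3.75) from centroid. f_tx = M·y/J = 0.9524 kip/in; f_ty = M·x/J = 0.6743 kip/in.
Resultant f_max = √[f_tx² + (f_v + f_ty)²] = √[0.9524² + (0.3324 + 0.6743)²] = 1.386 kip/in.
Capacity per unit length: r_n/Ω = (1/2.0) × 0.6 × 60 × (0.707 × 0.25) = 3.181 kip/in.
1.386 ≤ 3.181 → adequate.

f_max ≈ 1.39 kip/in; adequate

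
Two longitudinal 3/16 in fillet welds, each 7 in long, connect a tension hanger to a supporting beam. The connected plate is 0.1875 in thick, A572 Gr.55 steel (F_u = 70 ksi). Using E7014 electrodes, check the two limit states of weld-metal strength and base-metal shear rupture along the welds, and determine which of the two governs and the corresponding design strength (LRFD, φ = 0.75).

E70XX → F_EXX = 70 ksi.
t_e = 0.707 × 0.1875 = 0.1326 in; L = 14 in.
Weld metal: φR_n = 0.75 × 0.6 × 70 × 0.1326 × 14 = 58.46 kips.
Base metal (shear rupture): φR_n = 0.75 × 0.6 × 70 × 0.1875 × 14 = 82.69 kips.
Governing: weld metal.

φR_n ≈ 58.5 kips (weld metal governs)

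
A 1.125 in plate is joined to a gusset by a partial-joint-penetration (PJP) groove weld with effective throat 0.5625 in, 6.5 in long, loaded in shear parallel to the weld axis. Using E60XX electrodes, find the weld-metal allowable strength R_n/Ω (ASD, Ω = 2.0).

R_n/Ω ≈ 65.8 kips

E60XX → F_EXX = 60 ksi.
Effective throat (given) t_e = 0.5625 in.
A_we = 0.5625 × 6.5 = 3.656 in².
F_nw = 0.6 F_EXX = 36 ksi.
R_n/Ω = (36 × 3.656) / 2.0 = 65.81 kips.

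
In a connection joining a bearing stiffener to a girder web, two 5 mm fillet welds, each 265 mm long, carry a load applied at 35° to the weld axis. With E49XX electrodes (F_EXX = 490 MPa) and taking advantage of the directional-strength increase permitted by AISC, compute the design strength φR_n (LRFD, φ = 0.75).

φR_n ≈ 503 kN

t_e = 0.707 × 5 = 3.535 mm; A_we = 3.535 × 530 = 1874 mm².
Directional factor: 1.0 + 0.5 sin^1.5(35°) = 1.217.
F_nw = 0.6 × 490 × 1.217 = 357.9 MPa.
φR_n = 0.75 × 357.9 × 1874 × 10⁻³ = 502.8 kN.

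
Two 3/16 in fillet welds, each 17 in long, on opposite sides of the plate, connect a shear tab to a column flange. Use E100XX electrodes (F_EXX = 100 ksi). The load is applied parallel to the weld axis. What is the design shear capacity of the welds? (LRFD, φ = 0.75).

φR_n ≈ 203 kips

Effective throat t_e = 0.707 × 0.1875 = 0.1326 in.
Total length L = 34 in; A_we = 0.1326 × 34 = 4.507 in².
F_nw = 0.6 F_EXX = 0.6 × 100 = 60 ksi.
φR_n = 0.75 × 60 × 4.507 = 202.8 kips.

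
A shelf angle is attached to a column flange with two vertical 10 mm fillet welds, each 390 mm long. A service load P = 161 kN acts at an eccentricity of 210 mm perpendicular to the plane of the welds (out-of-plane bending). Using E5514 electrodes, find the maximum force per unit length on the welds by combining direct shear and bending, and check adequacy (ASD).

f_max ≈ 698 N/mm; adequate

E55XX → F_EXX = 550 MPa.
L_w = 2 × 390 = 780 mm; section modulus (unit throat) S = 2 × L²/6 = 50700 mm².
Direct shear f_v = P/L_w = 161×10³/780 = 206.4 N/mm.
Moment M = P × e = 161×10³ × 210 = 33810000 N·mm; bending f_b = M/S = 666.9 N/mm.
f_max = √(f_v² + f_b²) = √(206.4² + 666.9²) = 698.1 N/mm.
r_n/Ω = (1/2.0) × 0.6 × 550 × (0.707 × 10) = 1167 N/mm → adequate.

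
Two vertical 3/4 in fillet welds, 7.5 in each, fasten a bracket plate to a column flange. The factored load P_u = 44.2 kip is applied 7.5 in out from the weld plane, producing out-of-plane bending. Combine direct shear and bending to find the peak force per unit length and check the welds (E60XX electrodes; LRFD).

f_max ≈ 17.9 kip/in; NOT adequate

E60XX → F_EXX = 60 ksi.
L_w = 2 × 7.5 = 15 in; section modulus (unit throat) S = 2 × L²/6 = 18.75 in².
Direct shear f_v = P/L_w = 44.2/15 = 2.947 kip/in.
Moment M = P × e = 44.2 × 7.5 = 331.5 kip·in; bending f_b = M/S = 17.68 kip/in.
f_max = √(f_v² + f_b²) = √(2.947² + 17.68²) = 17.92 kip/in.
φr_n = 0.75 × 0.6 × 60 × (0.707 × 0.75) = 14.32 kip/in → NOT adequate.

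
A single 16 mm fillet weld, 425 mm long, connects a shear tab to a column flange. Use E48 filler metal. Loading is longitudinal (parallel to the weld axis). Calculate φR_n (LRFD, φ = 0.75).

E48XX → F_EXX = 480 MPa.
Effective throat t_e = 0.707 × 16 = 11.31 mm.
Total length L = 425 mm; A_we = 11.31 × 425 = 4808 mm².
F_nw = 0.6 F_EXX = 0.6 × 480 = 288 MPa.
φR_n = 0.75 × 288 × 4808 × 10⁻³ = 1038 kN.

φR_n ≈ 1040 kN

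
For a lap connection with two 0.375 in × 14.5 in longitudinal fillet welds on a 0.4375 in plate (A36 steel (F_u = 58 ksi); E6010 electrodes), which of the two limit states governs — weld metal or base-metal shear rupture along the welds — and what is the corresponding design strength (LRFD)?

E60XX → F_EXX = 60 ksi.
t_e = 0.707 × 0.375 = 0.2651 in; L = 29 in.
Weld metal: φR_n = 0.75 × 0.6 × 60 × 0.2651 × 29 = 207.6 kips.
Base metal (shear rupture): φR_n = 0.75 × 0.6 × 58 × 0.4375 × 29 = 331.1 kips.
Governing: weld metal.

φR_n ≈ 208 kips (weld metal governs)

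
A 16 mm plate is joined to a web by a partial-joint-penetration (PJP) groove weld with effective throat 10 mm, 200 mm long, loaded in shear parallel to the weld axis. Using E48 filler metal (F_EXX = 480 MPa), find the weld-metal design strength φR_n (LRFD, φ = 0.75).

φR_n ≈ 432 kN

Effective throat (given) t_e = 10 mm.
A_we = 10 × 200 = 2000 mm².
F_nw = 0.6 F_EXX = 288 MPa.
φR_n = 0.75 × 288 × 2000 × 10⁻³ = 432 kN.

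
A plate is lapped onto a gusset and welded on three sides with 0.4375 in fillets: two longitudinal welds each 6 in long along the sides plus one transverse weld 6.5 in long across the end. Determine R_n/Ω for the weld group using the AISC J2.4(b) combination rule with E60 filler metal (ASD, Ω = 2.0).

E60XX → F_EXX = 60 ksi.
t_e = 0.707 × 0.4375 = 0.3093 in.
R_nwl = 0.6 × 60 × 0.3093 × 12 = 133.6 kip (longitudinal, 2 welds).
R_nwt = 0.6 × 60 × 0.3093 × 6.5 = 72.38 kip (transverse, base value).
(i) R_nwl + R_nwt = 206 kip; (ii) 0.85 R_nwl + 1.5 R_nwt = 222.1 kip.
R_n = max = 222.1 kip [governs: (ii)]; R_n/Ω = 111.1 kip.

R_n/Ω ≈ 111 kip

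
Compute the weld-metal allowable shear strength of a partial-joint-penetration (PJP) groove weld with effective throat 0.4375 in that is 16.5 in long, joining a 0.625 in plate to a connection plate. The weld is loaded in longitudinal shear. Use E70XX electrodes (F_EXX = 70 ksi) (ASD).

Effective throat (given) t_e = 0.4375 in.
A_we = 0.4375 × 16.5 = 7.219 in².
F_nw = 0.6 F_EXX = 42 ksi.
R_n/Ω = (42 × 7.219) / 2.0 = 151.6 kips.

R_n/Ω ≈ 152 kips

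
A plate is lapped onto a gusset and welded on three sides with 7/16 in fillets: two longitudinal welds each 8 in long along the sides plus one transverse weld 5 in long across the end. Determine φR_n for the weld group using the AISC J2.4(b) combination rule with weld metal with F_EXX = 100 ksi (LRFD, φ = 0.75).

t_e = 0.707 × 0.4375 = 0.3093 in.
R_nwl = 0.6 × 100 × 0.3093 × 16 = 296.9 kips (longitudinal, 2 welds).
R_nwt = 0.6 × 100 × 0.3093 × 5 = 92.79 kips (transverse, base value).
(i) R_nwl + R_nwt = 389.7 kips; (ii) 0.85 R_nwl + 1.5 R_nwt = 391.6 kips.
R_n = max = 391.6 kips [governs: (ii)]; φR_n = 293.7 kips.

φR_n ≈ 294 kips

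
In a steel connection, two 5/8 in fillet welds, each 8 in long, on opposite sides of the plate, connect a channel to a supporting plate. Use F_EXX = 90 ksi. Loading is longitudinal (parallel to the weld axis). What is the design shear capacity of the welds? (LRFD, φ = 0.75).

φR_n ≈ 286 kip

Effective throat t_e = 0.707 × 0.625 = 0.4419 in.
Total length L = 16 in; A_we = 0.4419 × 16 = 7.07 in².
F_nw = 0.6 F_EXX = 0.6 × 90 = 54 ksi.
φR_n = 0.75 × 54 × 7.07 = 286.3 kip.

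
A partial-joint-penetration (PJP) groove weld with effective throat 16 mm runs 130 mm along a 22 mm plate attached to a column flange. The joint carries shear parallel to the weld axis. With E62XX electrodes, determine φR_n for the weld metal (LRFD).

φR_n ≈ 580 kN

E62XX → F_EXX = 620 MPa.
Effective throat (given) t_e = 16 mm.
A_we = 16 × 130 = 2080 mm².
F_nw = 0.6 F_EXX = 372 MPa.
φR_n = 0.75 × 372 × 2080 × 10⁻³ = 580.3 kN.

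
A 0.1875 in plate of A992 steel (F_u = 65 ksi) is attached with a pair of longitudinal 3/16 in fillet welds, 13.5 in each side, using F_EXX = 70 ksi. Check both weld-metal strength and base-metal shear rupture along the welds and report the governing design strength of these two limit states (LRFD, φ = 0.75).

φR_n ≈ 113 kip (weld metal governs)

t_e = 0.707 × 0.1875 = 0.1326 in; L = 27 in.
Weld metal: φR_n = 0.75 × 0.6 × 70 × 0.1326 × 27 = 112.7 kip.
Base metal (shear rupture): φR_n = 0.75 × 0.6 × 65 × 0.1875 × 27 = 148.1 kip.
Governing: weld metal.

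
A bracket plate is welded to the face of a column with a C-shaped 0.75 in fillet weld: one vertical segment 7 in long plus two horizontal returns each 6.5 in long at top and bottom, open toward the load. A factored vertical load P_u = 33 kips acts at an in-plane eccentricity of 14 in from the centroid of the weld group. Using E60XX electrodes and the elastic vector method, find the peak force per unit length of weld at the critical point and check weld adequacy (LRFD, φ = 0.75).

E60XX → F_EXX = 60 ksi.
Total weld length L_w = 20 in. Treat welds as unit-width lines.
Centroid: x̄ = 2×6.5×3.25 / 20 = 2.112 in from the vertical weld.
Polar moment about centroid: J = I_x + I_y = [7³/12 + 2×6.5×3.5²] + [7×2.112² + 2(6.5³/12 + 6.5×1.138²)] = 281.7 in³.
Direct shear f_v = P/L_w = 33 / 20 = 1.65 kip/in (vertical).
Torsion M = P·e = 33 × 14 = 462 kip·in.
Critical point at (x, y) = (4.388, 3.5) from centroid. f_tx = M·y/J = 5.741 kip/in; f_ty = M·x/J = 7.197 kip/in.
Resultant f_max = √[f_tx² + (f_v + f_ty)²] = √[5.741² + (1.65 + 7.197)²] = 10.55 kip/in.
Capacity per unit length: φr_n = 0.75 × 0.6 × 60 × (0.707 × 0.75) = 14.32 kip/in.
10.55 ≤ 14.32 → adequate.

f_max ≈ 10.5 kip/in; adequate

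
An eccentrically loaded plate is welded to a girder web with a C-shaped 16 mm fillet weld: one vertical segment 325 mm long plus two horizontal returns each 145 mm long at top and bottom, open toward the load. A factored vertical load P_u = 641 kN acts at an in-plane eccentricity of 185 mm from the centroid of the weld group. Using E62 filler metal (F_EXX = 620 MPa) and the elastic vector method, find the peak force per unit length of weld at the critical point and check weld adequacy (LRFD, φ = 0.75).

f_max ≈ 2700 N/mm; adequate

Total weld length L_w = 615 mm. Treat welds as unit-width lines.
Centroid: x̄ = 2×145×72.5 / 615 = 34.19 mm from the vertical weld.
Polar moment about centroid: J = I_x + I_y = [325³/12 + 2×145×162.5²] + [325×34.19² + 2(145³/12 + 145×38.31²)] = 11830000 mm³.
Direct shear f_v = P/L_w = 641×10³ / 615 = 1042 N/mm (vertical).
Torsion M = P·e = 641×10³ × 185 = 118580000 N·mm.
Critical point at (x, y) = (110.8, 162.5) from centroid. f_tx = M·y/J = 1629 N/mm; f_ty = M·x/J = 1111 N/mm.
Resultant f_max = √[f_tx² + (f_v + f_ty)²] = √[1629² + (1042 + 1111)²] = 2699 N/mm.
Capacity per unit length: φr_n = 0.75 × 0.6 × 620 × (0.707 × 16) = 3156 N/mm.
2699 ≤ 3156 → adequate.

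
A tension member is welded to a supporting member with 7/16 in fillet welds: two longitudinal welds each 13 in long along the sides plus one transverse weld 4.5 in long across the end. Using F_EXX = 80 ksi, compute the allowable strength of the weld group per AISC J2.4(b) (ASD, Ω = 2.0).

R_n/Ω ≈ 226 kips

t_e = 0.707 × 0.4375 = 0.3093 in.
R_nwl = 0.6 × 80 × 0.3093 × 26 = 386 kips (longitudinal, 2 welds).
R_nwt = 0.6 × 80 × 0.3093 × 4.5 = 66.81 kips (transverse, base value).
(i) R_nwl + R_nwt = 452.8 kips; (ii) 0.85 R_nwl + 1.5 R_nwt = 428.3 kips.
R_n = max = 452.8 kips [governs: (i)]; R_n/Ω = 226.4 kips.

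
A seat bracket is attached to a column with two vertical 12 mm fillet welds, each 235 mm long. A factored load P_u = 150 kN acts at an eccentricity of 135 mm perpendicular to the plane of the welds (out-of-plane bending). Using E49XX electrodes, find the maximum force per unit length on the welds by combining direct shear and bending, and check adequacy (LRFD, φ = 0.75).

f_max ≈ 1150 N/mm; adequate

E49XX → F_EXX = 490 MPa.
L_w = 2 × 235 = 470 mm; section modulus (unit throat) S = 2 × L²/6 = 18410 mm².
Direct shear f_v = P/L_w = 150×10³/470 = 319.1 N/mm.
Moment M = P × e = 150×10³ × 135 = 20250000 N·mm; bending f_b = M/S = 1100 N/mm.
f_max = √(f_v² + f_b²) = √(319.1² + 1100²) = 1145 N/mm.
φr_n = 0.75 × 0.6 × 490 × (0.707 × 12) = 1871 N/mm → adequate.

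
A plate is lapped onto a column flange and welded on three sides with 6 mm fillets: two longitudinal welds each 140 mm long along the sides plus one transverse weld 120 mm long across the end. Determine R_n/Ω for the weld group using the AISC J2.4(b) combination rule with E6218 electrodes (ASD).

R_n/Ω ≈ 330 kN

E62XX → F_EXX = 620 MPa.
t_e = 0.707 × 6 = 4.242 mm.
R_nwl = 0.6 × 620 × 4.242 × 280 × 10⁻³ = 441.8 kN (longitudinal, 2 welds).
R_nwt = 0.6 × 620 × 4.242 × 120 × 10⁻³ = 189.4 kN (transverse, base value).
(i) R_nwl + R_nwt = 631.2 kN; (ii) 0.85 R_nwl + 1.5 R_nwt = 659.6 kN.
R_n = max = 659.6 kN [governs: (ii)]; R_n/Ω = 329.8 kN.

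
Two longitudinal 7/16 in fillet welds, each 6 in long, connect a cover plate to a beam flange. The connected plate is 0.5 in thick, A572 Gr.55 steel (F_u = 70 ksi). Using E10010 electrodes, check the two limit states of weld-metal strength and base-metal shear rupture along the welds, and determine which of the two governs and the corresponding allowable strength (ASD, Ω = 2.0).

R_n/Ω ≈ 111 kip (weld metal governs)

E100XX → F_EXX = 100 ksi.
t_e = 0.707 × 0.4375 = 0.3093 in; L = 12 in.
Weld metal: R_n/Ω = (1/2.0) × 0.6 × 100 × 0.3093 × 12 = 111.4 kip.
Base metal (shear rupture): R_n/Ω = (1/2.0) × 0.6 × 70 × 0.5 × 12 = 126 kip.
Governing: weld metal.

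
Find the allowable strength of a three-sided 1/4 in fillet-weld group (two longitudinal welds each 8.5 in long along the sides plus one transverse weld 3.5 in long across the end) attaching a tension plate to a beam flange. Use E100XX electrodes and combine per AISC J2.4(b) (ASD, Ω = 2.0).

R_n/Ω ≈ 109 kip

E100XX → F_EXX = 100 ksi.
t_e = 0.707 × 0.25 = 0.1767 in.
R_nwl = 0.6 × 100 × 0.1767 × 17 = 180.3 kip (longitudinal, 2 welds).
R_nwt = 0.6 × 100 × 0.1767 × 3.5 = 37.12 kip (transverse, base value).
(i) R_nwl + R_nwt = 217.4 kip; (ii) 0.85 R_nwl + 1.5 R_nwt = 208.9 kip.
R_n = max = 217.4 kip [governs: (i)]; R_n/Ω = 108.7 kip.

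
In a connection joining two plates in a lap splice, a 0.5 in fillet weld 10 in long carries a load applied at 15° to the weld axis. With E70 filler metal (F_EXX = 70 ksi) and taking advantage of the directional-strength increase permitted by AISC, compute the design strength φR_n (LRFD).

φR_n ≈ 119 kip

t_e = 0.707 × 0.5 = 0.3535 in; A_we = 0.3535 × 10 = 3.535 in².
Directional factor: 1.0 + 0.5 sin^1.5(15°) = 1.066.
F_nw = 0.6 × 70 × 1.066 = 44.77 ksi.
φR_n = 0.75 × 44.77 × 3.535 = 118.7 kip.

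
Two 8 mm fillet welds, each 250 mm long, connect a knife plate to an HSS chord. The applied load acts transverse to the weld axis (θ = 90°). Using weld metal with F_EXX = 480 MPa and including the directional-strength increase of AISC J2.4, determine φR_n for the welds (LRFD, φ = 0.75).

t_e = 0.707 × 8 = 5.656 mm; A_we = 5.656 × 500 = 2828 mm².
Directional factor: 1.0 + 0.5 sin^1.5(90°) = 1.5.
F_nw = 0.6 × 480 × 1.5 = 432 MPa.
φR_n = 0.75 × 432 × 2828 × 10⁻³ = 916.3 kN.

φR_n ≈ 916 kN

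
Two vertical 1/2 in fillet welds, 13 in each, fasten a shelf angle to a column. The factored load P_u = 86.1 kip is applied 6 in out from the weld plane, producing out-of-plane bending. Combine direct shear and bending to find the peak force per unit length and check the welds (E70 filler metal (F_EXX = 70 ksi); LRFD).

L_w = 2 × 13 = 26 in; section modulus (unit throat) S = 2 × L²/6 = 56.33 in².
Direct shear f_v = P/L_w = 86.1/26 = 3.312 kip/in.
Moment M = P × e = 86.1 × 6 = 516.6 kip·in; bending f_b = M/S = 9.17 kip/in.
f_max = √(f_v² + f_b²) = √(3.312² + 9.17²) = 9.75 kip/in.
φr_n = 0.75 × 0.6 × 70 × (0.707 × 0.5) = 11.14 kip/in → adequate.

f_max ≈ 9.75 kip/in; adequate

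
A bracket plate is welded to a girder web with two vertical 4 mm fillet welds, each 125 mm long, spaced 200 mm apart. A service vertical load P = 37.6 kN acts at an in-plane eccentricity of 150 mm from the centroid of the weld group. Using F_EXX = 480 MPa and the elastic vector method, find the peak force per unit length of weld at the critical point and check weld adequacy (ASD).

Total weld length L_w = 250 mm. Treat welds as unit-width lines.
Polar moment about centroid: J = 2[d³/12 + d(b/2)²] = 2[125³/12 + 125×100²] = 2826000 mm³.
Direct shear f_v = P/L_w = 37.6×10³ / 250 = 150.4 N/mm (vertical).
Torsion M = P·e = 37.6×10³ × 150 = 5640000 N·mm.
Critical point at (x, y) = (100, 62.5) from centroid. f_tx = M·y/J = 124.8 N/mm; f_ty = M·x/J = 199.6 N/mm.
Resultant f_max = √[f_tx² + (f_v + f_ty)²] = √[124.8² + (150.4 + 199.6)²] = 371.6 N/mm.
Capacity per unit length: r_n/Ω = (1/2.0) × 0.6 × 480 × (0.707 × 4) = 407.2 N/mm.
371.6 ≤ 407.2 → adequate.

f_max ≈ 372 N/mm; adequate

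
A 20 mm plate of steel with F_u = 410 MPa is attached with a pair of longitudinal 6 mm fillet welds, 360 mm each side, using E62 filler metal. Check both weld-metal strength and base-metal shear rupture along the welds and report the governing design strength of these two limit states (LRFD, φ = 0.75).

E62XX → F_EXX = 620 MPa.
t_e = 0.707 × 6 = 4.242 mm; L = 720 mm.
Weld metal: φR_n = 0.75 × 0.6 × 620 × 4.242 × 720 × 10⁻³ = 852.1 kN.
Base metal (shear rupture): φR_n = 0.75 × 0.6 × 410 × 20 × 720 × 10⁻³ = 2657 kN.
Governing: weld metal.

φR_n ≈ 852 kN (weld metal governs)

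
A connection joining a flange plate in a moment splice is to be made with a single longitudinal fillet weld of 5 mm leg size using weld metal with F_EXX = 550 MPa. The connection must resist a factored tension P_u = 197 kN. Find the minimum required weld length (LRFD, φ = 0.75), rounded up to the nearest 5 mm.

L = 230 mm

Throat t_e = 0.707 × 5 = 3.535 mm.
φr_n = 0.75 × 0.6 × 550 × 3.535 × 10⁻³ = 0.8749 kN/mm.
L_req = P_u / φr_n = 197 / 0.8749 = 225.2 mm total.
Round up → use L = 230 mm.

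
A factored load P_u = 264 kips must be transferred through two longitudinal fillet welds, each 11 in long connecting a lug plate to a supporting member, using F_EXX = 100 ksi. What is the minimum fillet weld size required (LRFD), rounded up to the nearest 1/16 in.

w = 7/16 in

Total weld length L = 22 in.
Required throat t_e = P_u / (φ × 0.6 F_EXX × L) = 264 / (0.75 × 0.6 × 100 × 22) = 0.2667 in.
Required leg w = t_e / 0.707 = 0.3772 in → use 7/16 in.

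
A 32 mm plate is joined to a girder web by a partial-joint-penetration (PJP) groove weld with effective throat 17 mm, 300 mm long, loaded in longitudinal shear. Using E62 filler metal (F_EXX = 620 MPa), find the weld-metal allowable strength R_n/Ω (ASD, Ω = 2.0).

R_n/Ω ≈ 949 kN

Effective throat (given) t_e = 17 mm.
A_we = 17 × 300 = 5100 mm².
F_nw = 0.6 F_EXX = 372 MPa.
R_n/Ω = (372 × 5100) / 2.0 × 10⁻³ = 948.6 kN.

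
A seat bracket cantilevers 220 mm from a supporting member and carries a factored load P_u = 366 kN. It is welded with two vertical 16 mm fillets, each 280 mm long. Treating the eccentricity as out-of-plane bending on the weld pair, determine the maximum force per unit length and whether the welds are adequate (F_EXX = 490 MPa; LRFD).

f_max ≈ 3150 N/mm; NOT adequate

L_w = 2 × 280 = 560 mm; section modulus (unit throat) S = 2 × L²/6 = 26130 mm².
Direct shear f_v = P/L_w = 366×10³/560 = 653.6 N/mm.
Moment M = P × e = 366×10³ × 220 = 80520000 N·mm; bending f_b = M/S = 3081 N/mm.
f_max = √(f_v² + f_b²) = √(653.6² + 3081²) = 3150 N/mm.
φr_n = 0.75 × 0.6 × 490 × (0.707 × 16) = 2494 N/mm → NOT adequate.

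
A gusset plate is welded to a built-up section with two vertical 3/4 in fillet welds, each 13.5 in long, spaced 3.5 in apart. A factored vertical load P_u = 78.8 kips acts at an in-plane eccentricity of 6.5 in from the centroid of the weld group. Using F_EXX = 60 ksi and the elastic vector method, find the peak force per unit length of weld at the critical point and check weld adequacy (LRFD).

Total weld length L_w = 27 in. Treat welds as unit-width lines.
Polar moment about centroid: J = 2[d³/12 + d(b/2)²] = 2[13.5³/12 + 13.5×1.75²] = 492.8 in³.
Direct shear f_v = P/L_w = 78.8 / 27 = 2.919 kip/in (vertical).
Torsion M = P·e = 78.8 × 6.5 = 512.2 kip·in.
Critical point at (x, y) = (1.75, 6.75) from centroid. f_tx = M·y/J = 7.016 kip/in; f_ty = M·x/J = 1.819 kip/in.
Resultant f_max = √[f_tx² + (f_v + f_ty)²] = √[7.016² + (2.919 + 1.819)²] = 8.466 kip/in.
Capacity per unit length: φr_n = 0.75 × 0.6 × 60 × (0.707 × 0.75) = 14.32 kip/in.
8.466 ≤ 14.32 → adequate.

f_max ≈ 8.47 kip/in; adequate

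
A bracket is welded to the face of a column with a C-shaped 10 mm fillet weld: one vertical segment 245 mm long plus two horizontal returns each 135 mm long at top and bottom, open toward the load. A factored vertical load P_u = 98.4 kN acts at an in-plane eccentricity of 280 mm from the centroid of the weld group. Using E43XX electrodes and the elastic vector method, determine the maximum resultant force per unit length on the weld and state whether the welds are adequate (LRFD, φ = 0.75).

E43XX → F_EXX = 430 MPa.
Total weld length L_w = 515 mm. Treat welds as unit-width lines.
Centroid: x̄ = 2×135×67.5 / 515 = 35.39 mm from the vertical weld.
Polar moment about centroid: J = I_x + I_y = [245³/12 + 2×135×122.5²] + [245×35.39² + 2(135³/12 + 135×32.11²)] = 6272000 mm³.
Direct shear f_v = P/L_w = 98.4×10³ / 515 = 191.1 N/mm (vertical).
Torsion M = P·e = 98.4×10³ × 280 = 27552000 N·mm.
Critical point at (x, y) = (99.61, 122.5) from centroid. f_tx = M·y/J = 538.1 N/mm; f_ty = M·x/J = 437.5 N/mm.
Resultant f_max = √[f_tx² + (f_v + f_ty)²] = √[538.1² + (191.1 + 437.5)²] = 827.5 N/mm.
Capacity per unit length: φr_n = 0.75 × 0.6 × 430 × (0.707 × 10) = 1368 N/mm.
827.5 ≤ 1368 → adequate.

f_max ≈ 827 N/mm; adequate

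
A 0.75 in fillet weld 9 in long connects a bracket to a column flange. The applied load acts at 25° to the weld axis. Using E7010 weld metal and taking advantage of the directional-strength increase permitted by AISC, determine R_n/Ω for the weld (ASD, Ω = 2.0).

R_n/Ω ≈ 114 kip

E70XX → F_EXX = 70 ksi.
t_e = 0.707 × 0.75 = 0.5302 in; A_we = 0.5302 × 9 = 4.772 in².
Directional factor: 1.0 + 0.5 sin^1.5(25°) = 1.137.
F_nw = 0.6 × 70 × 1.137 = 47.77 ksi.
R_n/Ω = (47.77 × 4.772) / 2.0 = 114 kip.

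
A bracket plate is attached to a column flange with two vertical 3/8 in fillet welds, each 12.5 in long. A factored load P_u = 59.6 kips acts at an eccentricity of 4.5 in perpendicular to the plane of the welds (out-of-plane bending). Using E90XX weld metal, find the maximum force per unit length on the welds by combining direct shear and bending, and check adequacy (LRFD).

f_max ≈ 5.67 kip/in; adequate

E90XX → F_EXX = 90 ksi.
L_w = 2 × 12.5 = 25 in; section modulus (unit throat) S = 2 × L²/6 = 52.08 in².
Direct shear f_v = P/L_w = 59.6/25 = 2.384 kip/in.
Moment M = P × e = 59.6 × 4.5 = 268.2 kip·in; bending f_b = M/S = 5.149 kip/in.
f_max = √(f_v² + f_b²) = √(2.384² + 5.149²) = 5.675 kip/in.
φr_n = 0.75 × 0.6 × 90 × (0.707 × 0.375) = 10.74 kip/in → adequate.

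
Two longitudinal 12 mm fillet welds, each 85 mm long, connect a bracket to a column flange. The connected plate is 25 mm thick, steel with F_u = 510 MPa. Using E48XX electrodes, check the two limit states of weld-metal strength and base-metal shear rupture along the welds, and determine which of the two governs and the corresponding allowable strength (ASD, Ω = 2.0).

R_n/Ω ≈ 208 kN (weld metal governs)

E48XX → F_EXX = 480 MPa.
t_e = 0.707 × 12 = 8.484 mm; L = 170 mm.
Weld metal: R_n/Ω = (1/2.0) × 0.6 × 480 × 8.484 × 170 × 10⁻³ = 207.7 kN.
Base metal (shear rupture): R_n/Ω = (1/2.0) × 0.6 × 510 × 25 × 170 × 10⁻³ = 650.2 kN.
Governing: weld metal.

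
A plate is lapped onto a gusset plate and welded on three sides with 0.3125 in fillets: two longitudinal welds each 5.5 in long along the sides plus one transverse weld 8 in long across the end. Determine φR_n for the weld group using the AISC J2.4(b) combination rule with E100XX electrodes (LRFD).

φR_n ≈ 212 kip

E100XX → F_EXX = 100 ksi.
t_e = 0.707 × 0.3125 = 0.2209 in.
R_nwl = 0.6 × 100 × 0.2209 × 11 = 145.8 kip (longitudinal, 2 welds).
R_nwt = 0.6 × 100 × 0.2209 × 8 = 106 kip (transverse, base value).
(i) R_nwl + R_nwt = 251.9 kip; (ii) 0.85 R_nwl + 1.5 R_nwt = 283 kip.
R_n = max = 283 kip [governs: (ii)]; φR_n = 212.3 kip.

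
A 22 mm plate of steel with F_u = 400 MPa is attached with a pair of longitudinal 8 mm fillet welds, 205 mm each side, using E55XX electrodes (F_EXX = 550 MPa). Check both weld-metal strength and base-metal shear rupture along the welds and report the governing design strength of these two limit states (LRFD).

φR_n ≈ 574 kN (weld metal governs)

t_e = 0.707 × 8 = 5.656 mm; L = 410 mm.
Weld metal: φR_n = 0.75 × 0.6 × 550 × 5.656 × 410 × 10⁻³ = 573.9 kN.
Base metal (shear rupture): φR_n = 0.75 × 0.6 × 400 × 22 × 410 × 10⁻³ = 1624 kN.
Governing: weld metal.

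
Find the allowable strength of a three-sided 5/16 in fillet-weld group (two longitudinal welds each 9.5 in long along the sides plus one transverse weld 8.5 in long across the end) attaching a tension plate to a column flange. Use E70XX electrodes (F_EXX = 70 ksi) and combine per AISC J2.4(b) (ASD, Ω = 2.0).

R_n/Ω ≈ 134 kip

t_e = 0.707 × 0.3125 = 0.2209 in.
R_nwl = 0.6 × 70 × 0.2209 × 19 = 176.3 kip (longitudinal, 2 welds).
R_nwt = 0.6 × 70 × 0.2209 × 8.5 = 78.87 kip (transverse, base value).
(i) R_nwl + R_nwt = 255.2 kip; (ii) 0.85 R_nwl + 1.5 R_nwt = 268.2 kip.
R_n = max = 268.2 kip [governs: (ii)]; R_n/Ω = 134.1 kip.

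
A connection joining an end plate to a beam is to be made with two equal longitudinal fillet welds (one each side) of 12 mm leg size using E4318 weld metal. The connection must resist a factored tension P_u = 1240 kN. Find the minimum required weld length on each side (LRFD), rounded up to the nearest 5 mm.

E43XX → F_EXX = 430 MPa.
Throat t_e = 0.707 × 12 = 8.484 mm.
φr_n = 0.75 × 0.6 × 430 × 8.484 × 10⁻³ = 1.642 kN/mm.
L_req = P_u / φr_n = 1240 / 1.642 = 755.3 mm total.
Per side: 755.3 / 2 = 377.7 mm.
Round up → use L = 380 mm on each side.

L = 380 mm on each side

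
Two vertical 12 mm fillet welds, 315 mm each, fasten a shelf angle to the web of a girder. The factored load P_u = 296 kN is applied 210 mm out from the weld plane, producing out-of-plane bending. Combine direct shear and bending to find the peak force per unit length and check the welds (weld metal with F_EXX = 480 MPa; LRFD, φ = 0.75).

L_w = 2 × 315 = 630 mm; section modulus (unit throat) S = 2 × L²/6 = 33080 mm².
Direct shear f_v = P/L_w = 296×10³/630 = 469.8 N/mm.
Moment M = P × e = 296×10³ × 210 = 62160000 N·mm; bending f_b = M/S = 1879 N/mm.
f_max = √(f_v² + f_b²) = √(469.8² + 1879²) = 1937 N/mm.
φr_n = 0.75 × 0.6 × 480 × (0.707 × 12) = 1833 N/mm → NOT adequate.

f_max ≈ 1940 N/mm; NOT adequate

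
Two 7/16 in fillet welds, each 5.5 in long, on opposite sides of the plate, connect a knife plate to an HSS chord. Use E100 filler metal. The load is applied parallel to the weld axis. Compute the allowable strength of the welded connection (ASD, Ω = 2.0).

E100XX → F_EXX = 100 ksi.
Effective throat t_e = 0.707 × 0.4375 = 0.3093 in.
Total length L = 11 in; A_we = 0.3093 × 11 = 3.402 in².
F_nw = 0.6 F_EXX = 0.6 × 100 = 60 ksi.
R_n = 60 × 3.402 = 204.1 kip; R_n/Ω = 204.1/2.0 = 102.1 kip.

R_n/Ω ≈ 102 kip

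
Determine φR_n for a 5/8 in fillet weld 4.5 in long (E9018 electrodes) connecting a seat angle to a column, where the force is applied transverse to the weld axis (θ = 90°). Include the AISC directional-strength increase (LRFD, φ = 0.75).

φR_n ≈ 121 kips

E90XX → F_EXX = 90 ksi.
t_e = 0.707 × 0.625 = 0.4419 in; A_we = 0.4419 × 4.5 = 1.988 in².
Directional factor: 1.0 + 0.5 sin^1.5(90°) = 1.5.
F_nw = 0.6 × 90 × 1.5 = 81 ksi.
φR_n = 0.75 × 81 × 1.988 = 120.8 kips.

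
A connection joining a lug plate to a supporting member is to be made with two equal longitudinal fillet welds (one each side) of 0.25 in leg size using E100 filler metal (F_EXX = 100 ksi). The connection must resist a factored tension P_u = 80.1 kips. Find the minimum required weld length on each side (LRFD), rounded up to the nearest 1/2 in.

Throat t_e = 0.707 × 0.25 = 0.1767 in.
φr_n = 0.75 × 0.6 × 100 × 0.1767 = 7.954 kips/in.
L_req = P_u / φr_n = 80.1 / 7.954 = 10.07 in total.
Per side: 10.07 / 2 = 5.035 in.
Round up → use L = 5.5 in on each side.

L = 5.5 in on each side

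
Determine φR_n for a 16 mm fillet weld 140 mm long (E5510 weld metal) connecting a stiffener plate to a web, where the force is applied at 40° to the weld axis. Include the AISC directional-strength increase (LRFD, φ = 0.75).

E55XX → F_EXX = 550 MPa.
t_e = 0.707 × 16 = 11.31 mm; A_we = 11.31 × 140 = 1584 mm².
Directional factor: 1.0 + 0.5 sin^1.5(40°) = 1.258.
F_nw = 0.6 × 550 × 1.258 = 415 MPa.
φR_n = 0.75 × 415 × 1584 × 10⁻³ = 493 kN.

φR_n ≈ 493 kN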